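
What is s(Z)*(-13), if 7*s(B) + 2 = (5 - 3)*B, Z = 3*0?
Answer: 26/7 ≈ 3.7143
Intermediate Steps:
Z = 0
s(B) = -2/7 + 2*B/7 (s(B) = -2/7 + ((5 - 3)*B)/7 = -2/7 + (2*B)/7 = -2/7 + 2*B/7)
s(Z)*(-13) = (-2/7 + (2/7)*0)*(-13) = (-2/7 + 0)*(-13) = -2/7*(-13) = 26/7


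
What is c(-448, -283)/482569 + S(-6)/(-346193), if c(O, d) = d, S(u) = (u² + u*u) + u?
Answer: -129822173/167062009817 ≈ -0.00077709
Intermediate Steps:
S(u) = u + 2*u² (S(u) = (u² + u²) + u = 2*u² + u = u + 2*u²)
c(-448, -283)/482569 + S(-6)/(-346193) = -283/482569 - 6*(1 + 2*(-6))/(-346193) = -283*1/482569 - 6*(1 - 12)*(-1/346193) = -283/482569 - 6*(-11)*(-1/346193) = -283/482569 + 66*(-1/346193) = -283/482569 - 66/346193 = -129822173/167062009817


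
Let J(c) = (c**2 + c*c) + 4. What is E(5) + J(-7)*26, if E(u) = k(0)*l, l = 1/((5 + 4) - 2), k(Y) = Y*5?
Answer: 2652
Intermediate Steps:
J(c) = 4 + 2*c**2 (J(c) = (c**2 + c**2) + 4 = 2*c**2 + 4 = 4 + 2*c**2)
k(Y) = 5*Y
l = 1/7 (l = 1/(9 - 2) = 1/7 ≈ 0.14286)
E(u) = 0 (E(u) = (5*0)*(1/7) = 0*(1/7) = 0)
E(5) + J(-7)*26 = 0 + (4 + 2*(-7)**2)*26 = 0 + (4 + 2*49)*26 = 0 + (4 + 98)*26 = 0 + 102*26 = 0 + 2652 = 2652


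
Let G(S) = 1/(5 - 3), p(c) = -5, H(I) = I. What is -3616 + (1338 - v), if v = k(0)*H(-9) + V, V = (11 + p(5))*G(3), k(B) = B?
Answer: -2281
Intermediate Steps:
G(S) = ½ (G(S) = 1/2 = ½)
V = 3 (V = (11 - 5)*(½) = 6*(½) = 3)
v = 3 (v = 0*(-9) + 3 = 0 + 3 = 3)
-3616 + (1338 - v) = -3616 + (1338 - 1*3) = -3616 + (1338 - 3) = -3616 + 1335 = -2281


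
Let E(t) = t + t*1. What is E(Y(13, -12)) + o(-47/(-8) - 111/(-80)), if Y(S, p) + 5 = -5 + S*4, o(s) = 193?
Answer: 277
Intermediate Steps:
Y(S, p) = -10 + 4*S (Y(S, p) = -5 + (-5 + S*4) = -5 + (-5 + 4*S) = -10 + 4*S)
E(t) = 2*t (E(t) = t + t = 2*t)
E(Y(13, -12)) + o(-47/(-8) - 111/(-80)) = 2*(-10 + 4*13) + 193 = 2*(-10 + 52) + 193 = 2*42 + 193 = 84 + 193 = 277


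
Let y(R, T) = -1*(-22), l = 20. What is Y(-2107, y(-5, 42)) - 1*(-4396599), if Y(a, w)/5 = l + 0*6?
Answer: 4396699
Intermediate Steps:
y(R, T) = 22
Y(a, w) = 100 (Y(a, w) = 5*(20 + 0*6) = 5*(20 + 0) = 5*20 = 100)
Y(-2107, y(-5, 42)) - 1*(-4396599) = 100 - 1*(-4396599) = 100 + 4396599 = 4396699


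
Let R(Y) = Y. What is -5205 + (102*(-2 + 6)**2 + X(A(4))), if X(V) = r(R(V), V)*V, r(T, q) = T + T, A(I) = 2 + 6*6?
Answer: -685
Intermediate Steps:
A(I) = 38 (A(I) = 2 + 36 = 38)
r(T, q) = 2*T
X(V) = 2*V**2 (X(V) = (2*V)*V = 2*V**2)
-5205 + (102*(-2 + 6)**2 + X(A(4))) = -5205 + (102*(-2 + 6)**2 + 2*38**2) = -5205 + (102*4**2 + 2*1444) = -5205 + (102*16 + 2888) = -5205 + (1632 + 2888) = -5205 + 4520 = -685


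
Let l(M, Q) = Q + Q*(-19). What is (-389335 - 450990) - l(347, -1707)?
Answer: -871051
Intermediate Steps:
l(M, Q) = -18*Q (l(M, Q) = Q - 19*Q = -18*Q)
(-389335 - 450990) - l(347, -1707) = (-389335 - 450990) - (-18)*(-1707) = -840325 - 1*30726 = -840325 - 30726 = -871051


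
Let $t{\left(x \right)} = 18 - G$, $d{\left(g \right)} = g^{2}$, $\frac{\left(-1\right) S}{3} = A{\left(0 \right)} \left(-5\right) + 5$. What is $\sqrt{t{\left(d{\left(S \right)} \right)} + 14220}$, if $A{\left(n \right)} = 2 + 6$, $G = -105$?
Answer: $\sqrt{14343} \approx 119.76$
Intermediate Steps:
$A{\left(n \right)} = 8$
$S = 105$ ($S = - 3 \left(8 \left(-5\right) + 5\right) = - 3 \left(-40 + 5\right) = \left(-3\right) \left(-35\right) = 105$)
$t{\left(x \right)} = 123$ ($t{\left(x \right)} = 18 - -105 = 18 + 105 = 123$)
$\sqrt{t{\left(d{\left(S \right)} \right)} + 14220} = \sqrt{123 + 14220} = \sqrt{14343}$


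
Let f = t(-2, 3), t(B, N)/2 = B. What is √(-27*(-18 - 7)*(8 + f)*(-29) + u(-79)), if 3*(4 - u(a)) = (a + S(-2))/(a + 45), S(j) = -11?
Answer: I*√22627799/17 ≈ 279.82*I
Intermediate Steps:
t(B, N) = 2*B
f = -4 (f = 2*(-2) = -4)
u(a) = 4 - (-11 + a)/(3*(45 + a)) (u(a) = 4 - (a - 11)/(3*(a + 45)) = 4 - (-11 + a)/(3*(45 + a)))
√(-27*(-18 - 7)*(8 + f)*(-29) + u(-79)) = √(-27*(-18 - 7)*(8 - 4)*(-29) + (551 + 11*(-79))/(3*(45 - 79))) = √(-(-675)*4*(-29) + (⅓)*(551 - 869)/(-34)) = √(-27*(-100)*(-29) + (⅓)*(-1/34)*(-318)) = √(2700*(-29) + 53/17) = √(-78300 + 53/17) = √(-1331047/17) = I*√22627799/17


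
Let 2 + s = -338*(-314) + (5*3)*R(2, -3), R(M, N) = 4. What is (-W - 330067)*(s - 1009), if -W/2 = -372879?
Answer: -113156349325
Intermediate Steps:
W = 745758 (W = -2*(-372879) = 745758)
s = 106190 (s = -2 + (-338*(-314) + (5*3)*4) = -2 + (106132 + 15*4) = -2 + (106132 + 60) = -2 + 106192 = 106190)
(-W - 330067)*(s - 1009) = (-1*745758 - 330067)*(106190 - 1009) = (-745758 - 330067)*105181 = -1075825*105181 = -113156349325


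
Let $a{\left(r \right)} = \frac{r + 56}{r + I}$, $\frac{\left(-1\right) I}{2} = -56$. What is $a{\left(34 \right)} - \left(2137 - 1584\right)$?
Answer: $- \frac{40324}{73} \approx -552.38$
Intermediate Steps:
$I = 112$ ($I = \left(-2\right) \left(-56\right) = 112$)
$a{\left(r \right)} = \frac{56 + r}{112 + r}$ ($a{\left(r \right)} = \frac{r + 56}{r + 112} = \frac{56 + r}{112 + r}$)
$a{\left(34 \right)} - \left(2137 - 1584\right) = \frac{56 + 34}{112 + 34} - \left(2137 - 1584\right) = \frac{1}{146} \cdot 90 - \left(2137 - 1584\right) = \frac{1}{146} \cdot 90 - 553 = \frac{45}{73} - 553 = - \frac{40324}{73}$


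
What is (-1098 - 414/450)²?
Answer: 754765729/625 ≈ 1.2076e+6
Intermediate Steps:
(-1098 - 414/450)² = (-1098 - 414*1/450)² = (-1098 - 23/25)² = (-27473/25)² = 754765729/625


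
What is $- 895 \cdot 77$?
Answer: $-68915$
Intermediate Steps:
$- 895 \cdot 77 = \left(-1\right) 68915 = -68915$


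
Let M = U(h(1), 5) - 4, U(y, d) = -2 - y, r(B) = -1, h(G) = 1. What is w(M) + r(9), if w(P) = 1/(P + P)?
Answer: -15/14 ≈ -1.0714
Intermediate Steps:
M = -7 (M = (-2 - 1*1) - 4 = (-2 - 1) - 4 = -3 - 4 = -7)
w(P) = 1/(2*P)
w(M) + r(9) = (½)/(-7) - 1 = (½)*(-⅐) - 1 = -1/14 - 1 = -15/14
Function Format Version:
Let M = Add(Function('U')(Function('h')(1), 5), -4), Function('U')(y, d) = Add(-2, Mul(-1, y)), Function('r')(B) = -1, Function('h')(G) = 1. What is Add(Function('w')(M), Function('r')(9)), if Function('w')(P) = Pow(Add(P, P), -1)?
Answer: Rational(-15, 14) ≈ -1.0714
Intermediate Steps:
M = -7 (M = Add(Add(-2, Mul(-1, 1)), -4) = Add(Add(-2, -1), -4) = Add(-3, -4) = -7)
Function('w')(P) = Mul(Rational(1, 2), Pow(P, -1)) (Function('w')(P) = Pow(Mul(2, P), -1) = Mul(Rational(1, 2), Pow(P, -1)))
Add(Function('w')(M), Function('r')(9)) = Add(Mul(Rational(1, 2), Pow(-7, -1)), -1) = Add(Mul(Rational(1, 2), Rational(-1, 7)), -1) = Add(Rational(-1, 14), -1) = Rational(-15, 14)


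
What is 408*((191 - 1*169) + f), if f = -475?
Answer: -184824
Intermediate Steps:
408*((191 - 1*169) + f) = 408*((191 - 1*169) - 475) = 408*((191 - 169) - 475) = 408*(22 - 475) = 408*(-453) = -184824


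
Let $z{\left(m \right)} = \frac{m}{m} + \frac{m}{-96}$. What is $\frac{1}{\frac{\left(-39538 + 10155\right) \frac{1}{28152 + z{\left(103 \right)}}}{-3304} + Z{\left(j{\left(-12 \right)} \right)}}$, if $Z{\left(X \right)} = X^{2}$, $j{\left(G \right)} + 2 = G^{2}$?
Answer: $\frac{1116167605}{22506403939816} \approx 4.9593 \cdot 10^{-5}$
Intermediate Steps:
$z{\left(m \right)} = 1 - \frac{m}{96}$ ($z{\left(m \right)} = 1 + m \left(- \frac{1}{96}\right) = 1 - \frac{m}{96}$)
$j{\left(G \right)} = -2 + G^{2}$
$\frac{1}{\frac{\left(-39538 + 10155\right) \frac{1}{28152 + z{\left(103 \right)}}}{-3304} + Z{\left(j{\left(-12 \right)} \right)}} = \frac{1}{\frac{\left(-39538 + 10155\right) \frac{1}{28152 + \left(1 - \frac{103}{96}\right)}}{-3304} + \left(-2 + \left(-12\right)^{2}\right)^{2}} = \frac{1}{- \frac{29383}{28152 + \left(1 - \frac{103}{96}\right)} \left(- \frac{1}{3304}\right) + \left(-2 + 144\right)^{2}} = \frac{1}{- \frac{29383}{28152 - \frac{7}{96}} \left(- \frac{1}{3304}\right) + 142^{2}} = \frac{1}{- \frac{29383}{\frac{2702585}{96}} \left(- \frac{1}{3304}\right) + 20164} = \frac{1}{\left(-29383\right) \frac{96}{2702585} \left(- \frac{1}{3304}\right) + 20164} = \frac{1}{\left(- \frac{2820768}{2702585}\right) \left(- \frac{1}{3304}\right) + 20164} = \frac{1}{\frac{352596}{1116167605} + 20164} = \frac{1}{\frac{22506403939816}{1116167605}} = \frac{1116167605}{22506403939816}$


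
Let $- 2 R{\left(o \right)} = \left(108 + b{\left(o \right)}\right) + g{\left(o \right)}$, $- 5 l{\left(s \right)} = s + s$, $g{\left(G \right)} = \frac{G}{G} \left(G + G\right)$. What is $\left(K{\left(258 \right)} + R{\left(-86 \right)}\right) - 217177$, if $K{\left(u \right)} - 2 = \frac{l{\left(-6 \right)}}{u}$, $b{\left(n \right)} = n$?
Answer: $- \frac{46676498}{215} \approx -2.171 \cdot 10^{5}$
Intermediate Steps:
$g{\left(G \right)} = 2 G$ ($g{\left(G \right)} = 1 \cdot 2 G = 2 G$)
$l{\left(s \right)} = - \frac{2 s}{5}$ ($l{\left(s \right)} = - \frac{s + s}{5} = - \frac{2 s}{5}$)
$K{\left(u \right)} = 2 + \frac{12}{5 u}$ ($K{\left(u \right)} = 2 + \frac{\left(- \frac{2}{5}\right) \left(-6\right)}{u} = 2 + \frac{12}{5 u}$)
$R{\left(o \right)} = -54 - \frac{3 o}{2}$ ($R{\left(o \right)} = - \frac{\left(108 + o\right) + 2 o}{2} = - \frac{108 + 3 o}{2} = -54 - \frac{3 o}{2}$)
$\left(K{\left(258 \right)} + R{\left(-86 \right)}\right) - 217177 = \left(\left(2 + \frac{12}{5 \cdot 258}\right) - -75\right) - 217177 = \left(\left(2 + \frac{12}{5} \cdot \frac{1}{258}\right) + \left(-54 + 129\right)\right) - 217177 = \left(\left(2 + \frac{2}{215}\right) + 75\right) - 217177 = \left(\frac{432}{215} + 75\right) - 217177 = \frac{16557}{215} - 217177 = - \frac{46676498}{215}$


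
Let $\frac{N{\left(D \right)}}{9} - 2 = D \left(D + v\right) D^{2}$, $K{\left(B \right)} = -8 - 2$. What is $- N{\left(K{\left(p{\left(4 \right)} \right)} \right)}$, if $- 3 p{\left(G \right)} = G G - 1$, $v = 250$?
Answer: $2159982$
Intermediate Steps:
$p{\left(G \right)} = \frac{1}{3} - \frac{G^{2}}{3}$ ($p{\left(G \right)} = - \frac{G G - 1}{3} = - \frac{G^{2} - 1}{3} = - \frac{-1 + G^{2}}{3} = \frac{1}{3} - \frac{G^{2}}{3}$)
$K{\left(B \right)} = -10$
$N{\left(D \right)} = 18 + 9 D^{3} \left(250 + D\right)$ ($N{\left(D \right)} = 18 + 9 D \left(D + 250\right) D^{2} = 18 + 9 D \left(250 + D\right) D^{2} = 18 + 9 D^{3} \left(250 + D\right)$)
$- N{\left(K{\left(p{\left(4 \right)} \right)} \right)} = - (18 + 9 \left(-10\right)^{4} + 2250 \left(-10\right)^{3}) = - (18 + 9 \cdot 10000 + 2250 \left(-1000\right)) = - (18 + 90000 - 2250000) = \left(-1\right) \left(-2159982\right) = 2159982$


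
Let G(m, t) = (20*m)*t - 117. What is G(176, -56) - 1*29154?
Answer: -226391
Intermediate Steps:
G(m, t) = -117 + 20*m*t (G(m, t) = 20*m*t - 117 = -117 + 20*m*t)
G(176, -56) - 1*29154 = (-117 + 20*176*(-56)) - 1*29154 = (-117 - 197120) - 29154 = -197237 - 29154 = -226391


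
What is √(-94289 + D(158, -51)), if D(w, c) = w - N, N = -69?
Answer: I*√94062 ≈ 306.7*I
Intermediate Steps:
D(w, c) = 69 + w (D(w, c) = w - 1*(-69) = w + 69 = 69 + w)
√(-94289 + D(158, -51)) = √(-94289 + (69 + 158)) = √(-94289 + 227) = √(-94062) = I*√94062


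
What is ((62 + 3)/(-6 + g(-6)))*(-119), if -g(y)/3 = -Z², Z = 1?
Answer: 7735/3 ≈ 2578.3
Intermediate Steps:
g(y) = 3 (g(y) = -(-3)*1² = -(-3) = -3*(-1) = 3)
((62 + 3)/(-6 + g(-6)))*(-119) = ((62 + 3)/(-6 + 3))*(-119) = (65/(-3))*(-119) = (65*(-⅓))*(-119) = -65/3*(-119) = 7735/3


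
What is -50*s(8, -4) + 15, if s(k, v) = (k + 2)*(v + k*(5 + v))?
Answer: -1985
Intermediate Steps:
s(k, v) = (2 + k)*(v + k*(5 + v))
-50*s(8, -4) + 15 = -50*(2*(-4) + 5*8² + 10*8 - 4*8² + 3*8*(-4)) + 15 = -50*(-8 + 5*64 + 80 - 4*64 - 96) + 15 = -50*(-8 + 320 + 80 - 256 - 96) + 15 = -50*40 + 15 = -2000 + 15 = -1985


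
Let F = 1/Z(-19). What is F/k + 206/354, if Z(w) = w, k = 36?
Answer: 23425/40356 ≈ 0.58046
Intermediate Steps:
F = -1/19 (F = 1/(-19) = -1/19 ≈ -0.052632)
F/k + 206/354 = -1/19/36 + 206/354 = -1/19*1/36 + 206*(1/354) = -1/684 + 103/177 = 23425/40356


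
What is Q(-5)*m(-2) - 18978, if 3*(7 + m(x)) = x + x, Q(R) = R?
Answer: -56809/3 ≈ -18936.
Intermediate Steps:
m(x) = -7 + 2*x/3 (m(x) = -7 + (x + x)/3 = -7 + (2*x)/3 = -7 + 2*x/3)
Q(-5)*m(-2) - 18978 = -5*(-7 + (⅔)*(-2)) - 18978 = -5*(-7 - 4/3) - 18978 = -5*(-25/3) - 18978 = 125/3 - 18978 = -56809/3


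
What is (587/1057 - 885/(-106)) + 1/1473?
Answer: 1469675533/165037866 ≈ 8.9051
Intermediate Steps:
(587/1057 - 885/(-106)) + 1/1473 = (587*(1/1057) - 885*(-1/106)) + 1/1473 = (587/1057 + 885/106) + 1/1473 = 997667/112042 + 1/1473 = 1469675533/165037866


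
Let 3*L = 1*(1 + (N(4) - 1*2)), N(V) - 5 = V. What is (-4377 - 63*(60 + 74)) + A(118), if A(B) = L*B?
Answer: -37513/3 ≈ -12504.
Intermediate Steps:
N(V) = 5 + V
L = 8/3 (L = (1*(1 + ((5 + 4) - 1*2)))/3 = (1*(1 + (9 - 2)))/3 = (1*(1 + 7))/3 = (1*8)/3 = (⅓)*8 = 8/3 ≈ 2.6667)
A(B) = 8*B/3
(-4377 - 63*(60 + 74)) + A(118) = (-4377 - 63*(60 + 74)) + (8/3)*118 = (-4377 - 63*134) + 944/3 = (-4377 - 8442) + 944/3 = -12819 + 944/3 = -37513/3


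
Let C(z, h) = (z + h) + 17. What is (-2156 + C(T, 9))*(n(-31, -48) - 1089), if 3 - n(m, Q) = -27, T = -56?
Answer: 2314974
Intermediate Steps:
n(m, Q) = 30 (n(m, Q) = 3 - 1*(-27) = 3 + 27 = 30)
C(z, h) = 17 + h + z (C(z, h) = (h + z) + 17 = 17 + h + z)
(-2156 + C(T, 9))*(n(-31, -48) - 1089) = (-2156 + (17 + 9 - 56))*(30 - 1089) = (-2156 - 30)*(-1059) = -2186*(-1059) = 2314974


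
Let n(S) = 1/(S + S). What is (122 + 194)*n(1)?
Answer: 158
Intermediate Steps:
n(S) = 1/(2*S)
(122 + 194)*n(1) = (122 + 194)*((1/2)/1) = 316*((1/2)*1) = 316*(1/2) = 158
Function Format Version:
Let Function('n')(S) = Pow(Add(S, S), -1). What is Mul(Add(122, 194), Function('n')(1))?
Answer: 158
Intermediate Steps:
Function('n')(S) = Mul(Rational(1, 2), Pow(S, -1)) (Function('n')(S) = Pow(Mul(2, S), -1) = Mul(Rational(1, 2), Pow(S, -1)))
Mul(Add(122, 194), Function('n')(1)) = Mul(Add(122, 194), Mul(Rational(1, 2), Pow(1, -1))) = Mul(316, Mul(Rational(1, 2), 1)) = Mul(316, Rational(1, 2)) = 158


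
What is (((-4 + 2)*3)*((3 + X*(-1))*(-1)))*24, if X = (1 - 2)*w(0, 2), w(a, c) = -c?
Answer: 144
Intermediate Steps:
X = 2 (X = (1 - 2)*(-1*2) = -1*(-2) = 2)
(((-4 + 2)*3)*((3 + X*(-1))*(-1)))*24 = (((-4 + 2)*3)*((3 + 2*(-1))*(-1)))*24 = ((-2*3)*((3 - 2)*(-1)))*24 = -6*(-1)*24 = 6*24 = 144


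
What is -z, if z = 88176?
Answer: -88176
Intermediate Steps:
-z = -1*88176 = -88176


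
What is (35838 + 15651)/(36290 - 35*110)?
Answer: 51489/32440 ≈ 1.5872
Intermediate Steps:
(35838 + 15651)/(36290 - 35*110) = 51489/(36290 - 3850) = 51489/32440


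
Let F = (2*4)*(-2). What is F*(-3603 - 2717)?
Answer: 101120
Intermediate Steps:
F = -16 (F = 8*(-2) = -16)
F*(-3603 - 2717) = -16*(-3603 - 2717) = -16*(-6320) = 101120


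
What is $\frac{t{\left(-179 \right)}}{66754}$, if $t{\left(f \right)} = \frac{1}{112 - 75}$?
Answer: $\frac{1}{2469898} \approx 4.0488 \cdot 10^{-7}$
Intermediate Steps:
$t{\left(f \right)} = \frac{1}{37}$
$\frac{t{\left(-179 \right)}}{66754} = \frac{1}{37 \cdot 66754} = \frac{1}{37} \cdot \frac{1}{66754} = \frac{1}{2469898}$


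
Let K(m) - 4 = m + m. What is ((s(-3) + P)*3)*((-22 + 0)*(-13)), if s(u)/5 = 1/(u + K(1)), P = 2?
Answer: 3146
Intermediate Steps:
K(m) = 4 + 2*m (K(m) = 4 + (m + m) = 4 + 2*m)
s(u) = 5/(6 + u) (s(u) = 5/(u + (4 + 2*1)) = 5/(u + (4 + 2)) = 5/(u + 6) = 5/(6 + u))
((s(-3) + P)*3)*((-22 + 0)*(-13)) = ((5/(6 - 3) + 2)*3)*((-22 + 0)*(-13)) = ((5/3 + 2)*3)*(-22*(-13)) = ((5*(⅓) + 2)*3)*286 = ((5/3 + 2)*3)*286 = ((11/3)*3)*286 = 11*286 = 3146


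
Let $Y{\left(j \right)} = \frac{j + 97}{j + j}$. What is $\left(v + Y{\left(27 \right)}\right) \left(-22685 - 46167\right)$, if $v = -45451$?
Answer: $\frac{84489321980}{27} \approx 3.1292 \cdot 10^{9}$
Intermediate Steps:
$Y{\left(j \right)} = \frac{97 + j}{2 j}$
$\left(v + Y{\left(27 \right)}\right) \left(-22685 - 46167\right) = \left(-45451 + \frac{97 + 27}{2 \cdot 27}\right) \left(-22685 - 46167\right) = \left(-45451 + \frac{1}{2} \cdot \frac{1}{27} \cdot 124\right) \left(-68852\right) = \left(-45451 + \frac{62}{27}\right) \left(-68852\right) = \left(- \frac{1227115}{27}\right) \left(-68852\right) = \frac{84489321980}{27}$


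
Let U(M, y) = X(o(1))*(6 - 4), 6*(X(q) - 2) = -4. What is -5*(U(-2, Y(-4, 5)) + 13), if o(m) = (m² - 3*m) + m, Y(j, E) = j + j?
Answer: -235/3 ≈ -78.333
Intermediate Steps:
Y(j, E) = 2*j
o(m) = m² - 2*m
X(q) = 4/3 (X(q) = 2 + (⅙)*(-4) = 2 - ⅔ = 4/3)
U(M, y) = 8/3 (U(M, y) = 4*(6 - 4)/3 = (4/3)*2 = 8/3)
-5*(U(-2, Y(-4, 5)) + 13) = -5*(8/3 + 13) = -5*47/3 = -235/3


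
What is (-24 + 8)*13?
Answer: -208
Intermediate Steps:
(-24 + 8)*13 = -16*13 = -208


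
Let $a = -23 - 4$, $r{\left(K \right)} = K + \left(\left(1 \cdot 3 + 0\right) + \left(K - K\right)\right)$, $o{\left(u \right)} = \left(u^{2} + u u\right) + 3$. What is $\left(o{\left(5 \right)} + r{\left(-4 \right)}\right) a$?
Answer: $-1404$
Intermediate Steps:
$o{\left(u \right)} = 3 + 2 u^{2}$ ($o{\left(u \right)} = \left(u^{2} + u^{2}\right) + 3 = 2 u^{2} + 3 = 3 + 2 u^{2}$)
$r{\left(K \right)} = 3 + K$ ($r{\left(K \right)} = K + \left(\left(3 + 0\right) + 0\right) = K + \left(3 + 0\right) = K + 3 = 3 + K$)
$a = -27$
$\left(o{\left(5 \right)} + r{\left(-4 \right)}\right) a = \left(\left(3 + 2 \cdot 5^{2}\right) + \left(3 - 4\right)\right) \left(-27\right) = \left(\left(3 + 2 \cdot 25\right) - 1\right) \left(-27\right) = \left(\left(3 + 50\right) - 1\right) \left(-27\right) = \left(53 - 1\right) \left(-27\right) = 52 \left(-27\right) = -1404$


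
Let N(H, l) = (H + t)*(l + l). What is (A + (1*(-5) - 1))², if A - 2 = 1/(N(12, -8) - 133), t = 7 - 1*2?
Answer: 2627641/164025 ≈ 16.020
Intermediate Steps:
t = 5 (t = 7 - 2 = 5)
N(H, l) = 2*l*(5 + H) (N(H, l) = (H + 5)*(l + l) = (5 + H)*(2*l) = 2*l*(5 + H))
A = 809/405 (A = 2 + 1/(2*(-8)*(5 + 12) - 133) = 2 + 1/(2*(-8)*17 - 133) = 2 + 1/(-272 - 133) = 2 + 1/(-405) = 2 - 1/405 = 809/405 ≈ 1.9975)
(A + (1*(-5) - 1))² = (809/405 + (1*(-5) - 1))² = (809/405 + (-5 - 1))² = (809/405 - 6)² = (-1621/405)² = 2627641/164025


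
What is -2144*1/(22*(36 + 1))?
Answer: -1072/407 ≈ -2.6339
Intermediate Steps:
-2144*1/(22*(36 + 1)) = -2144/(37*22) = -2144/814 = -2144*1/814 = -1072/407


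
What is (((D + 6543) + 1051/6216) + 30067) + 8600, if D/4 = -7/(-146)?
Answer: 20515015027/453768 ≈ 45210.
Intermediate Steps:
D = 14/73 (D = 4*(-7/(-146)) = 4*(-1/146*(-7)) = 4*(7/146) = 14/73 ≈ 0.19178)
(((D + 6543) + 1051/6216) + 30067) + 8600 = (((14/73 + 6543) + 1051/6216) + 30067) + 8600 = ((477653/73 + 1051*(1/6216)) + 30067) + 8600 = ((477653/73 + 1051/6216) + 30067) + 8600 = (2969167771/453768 + 30067) + 8600 = 16612610227/453768 + 8600 = 20515015027/453768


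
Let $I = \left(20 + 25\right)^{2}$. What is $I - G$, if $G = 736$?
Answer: $1289$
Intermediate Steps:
$I = 2025$ ($I = 45^{2} = 2025$)
$I - G = 2025 - 736 = 1289$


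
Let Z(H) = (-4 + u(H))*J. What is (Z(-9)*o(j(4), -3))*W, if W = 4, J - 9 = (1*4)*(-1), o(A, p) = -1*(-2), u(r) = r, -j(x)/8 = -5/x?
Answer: -520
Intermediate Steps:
j(x) = 40/x (j(x) = -(-40)/x = 40/x)
o(A, p) = 2
J = 5 (J = 9 + (1*4)*(-1) = 9 + 4*(-1) = 9 - 4 = 5)
Z(H) = -20 + 5*H (Z(H) = (-4 + H)*5 = -20 + 5*H)
(Z(-9)*o(j(4), -3))*W = ((-20 + 5*(-9))*2)*4 = ((-20 - 45)*2)*4 = -65*2*4 = -130*4 = -520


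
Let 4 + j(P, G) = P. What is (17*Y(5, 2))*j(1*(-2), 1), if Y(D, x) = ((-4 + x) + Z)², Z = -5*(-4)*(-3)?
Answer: -392088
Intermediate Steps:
j(P, G) = -4 + P
Z = -60 (Z = 20*(-3) = -60)
Y(D, x) = (-64 + x)² (Y(D, x) = ((-4 + x) - 60)² = (-64 + x)²)
(17*Y(5, 2))*j(1*(-2), 1) = (17*(-64 + 2)²)*(-4 + 1*(-2)) = (17*(-62)²)*(-4 - 2) = (17*3844)*(-6) = 65348*(-6) = -392088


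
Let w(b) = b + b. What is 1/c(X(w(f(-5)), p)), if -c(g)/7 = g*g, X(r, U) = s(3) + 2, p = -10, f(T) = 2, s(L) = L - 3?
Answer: -1/28 ≈ -0.035714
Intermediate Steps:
s(L) = -3 + L
w(b) = 2*b
X(r, U) = 2 (X(r, U) = (-3 + 3) + 2 = 0 + 2 = 2)
c(g) = -7*g² (c(g) = -7*g*g = -7*g²)
1/c(X(w(f(-5)), p)) = 1/(-7*2²) = 1/(-7*4) = 1/(-28) = -1/28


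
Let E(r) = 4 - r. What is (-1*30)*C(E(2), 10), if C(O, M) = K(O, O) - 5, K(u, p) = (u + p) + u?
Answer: -30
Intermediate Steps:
K(u, p) = p + 2*u (K(u, p) = (p + u) + u = p + 2*u)
C(O, M) = -5 + 3*O (C(O, M) = (O + 2*O) - 5 = 3*O - 5 = -5 + 3*O)
(-1*30)*C(E(2), 10) = (-1*30)*(-5 + 3*(4 - 1*2)) = -30*(-5 + 3*(4 - 2)) = -30*(-5 + 3*2) = -30*(-5 + 6) = -30*1 = -30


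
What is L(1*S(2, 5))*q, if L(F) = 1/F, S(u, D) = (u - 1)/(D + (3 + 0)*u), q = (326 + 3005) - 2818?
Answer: 5643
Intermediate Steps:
q = 513 (q = 3331 - 2818 = 513)
S(u, D) = (-1 + u)/(D + 3*u)
L(F) = 1/F
L(1*S(2, 5))*q = 513/(1*((-1 + 2)/(5 + 3*2))) = 513/(1*(1/(5 + 6))) = 513/(1*(1/11)) = 513/(1/11) = 11*513 = 5643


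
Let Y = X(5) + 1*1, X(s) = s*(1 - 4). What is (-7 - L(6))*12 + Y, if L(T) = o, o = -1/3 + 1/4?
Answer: -97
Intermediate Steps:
X(s) = -3*s (X(s) = s*(-3) = -3*s)
o = -1/12 (o = -1*⅓ + 1*(¼) = -⅓ + ¼ = -1/12 ≈ -0.083333)
L(T) = -1/12
Y = -14 (Y = -3*5 + 1*1 = -15 + 1 = -14)
(-7 - L(6))*12 + Y = (-7 - 1*(-1/12))*12 - 14 = (-7 + 1/12)*12 - 14 = -83/12*12 - 14 = -83 - 14 = -97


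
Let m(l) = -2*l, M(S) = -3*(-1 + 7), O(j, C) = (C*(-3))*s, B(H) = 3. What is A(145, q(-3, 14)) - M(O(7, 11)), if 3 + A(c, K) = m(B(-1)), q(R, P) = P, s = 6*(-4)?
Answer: 9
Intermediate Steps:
s = -24
O(j, C) = 72*C (O(j, C) = (C*(-3))*(-24) = -3*C*(-24) = 72*C)
M(S) = -18 (M(S) = -3*6 = -18)
A(c, K) = -9 (A(c, K) = -3 - 2*3 = -3 - 6 = -9)
A(145, q(-3, 14)) - M(O(7, 11)) = -9 - 1*(-18) = -9 + 18 = 9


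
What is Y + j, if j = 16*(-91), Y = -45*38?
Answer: -3166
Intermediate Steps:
Y = -1710
j = -1456
Y + j = -1710 - 1456 = -3166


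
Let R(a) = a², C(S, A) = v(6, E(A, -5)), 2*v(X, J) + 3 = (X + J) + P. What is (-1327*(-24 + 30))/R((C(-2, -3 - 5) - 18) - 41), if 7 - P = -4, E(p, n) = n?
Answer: -31848/11881 ≈ -2.6806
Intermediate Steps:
P = 11 (P = 7 - 1*(-4) = 7 + 4 = 11)
v(X, J) = 4 + J/2 + X/2 (v(X, J) = -3/2 + ((X + J) + 11)/2 = -3/2 + ((J + X) + 11)/2 = -3/2 + (11 + J + X)/2 = -3/2 + (11/2 + J/2 + X/2) = 4 + J/2 + X/2)
C(S, A) = 9/2 (C(S, A) = 4 + (½)*(-5) + (½)*6 = 4 - 5/2 + 3 = 9/2)
(-1327*(-24 + 30))/R((C(-2, -3 - 5) - 18) - 41) = (-1327*(-24 + 30))/(((9/2 - 18) - 41)²) = (-1327*6)/((-27/2 - 41)²) = -7962/((-109/2)²) = -7962/11881/4 = -7962*4/11881 = -31848/11881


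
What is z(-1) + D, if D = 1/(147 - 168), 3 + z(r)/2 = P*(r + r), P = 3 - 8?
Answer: 293/21 ≈ 13.952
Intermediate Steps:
P = -5
z(r) = -6 - 20*r (z(r) = -6 + 2*(-5*(r + r)) = -6 + 2*(-10*r) = -6 - 20*r)
D = -1/21 (D = 1/(-21) = -1/21 ≈ -0.047619)
z(-1) + D = (-6 - 20*(-1)) - 1/21 = (-6 + 20) - 1/21 = 14 - 1/21 = 293/21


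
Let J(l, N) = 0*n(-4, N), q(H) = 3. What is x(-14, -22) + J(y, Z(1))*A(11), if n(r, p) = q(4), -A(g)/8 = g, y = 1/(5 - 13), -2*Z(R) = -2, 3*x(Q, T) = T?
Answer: -22/3 ≈ -7.3333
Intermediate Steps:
x(Q, T) = T/3
Z(R) = 1 (Z(R) = -½*(-2) = 1)
y = -⅛ (y = 1/(-8) = -⅛ ≈ -0.12500)
A(g) = -8*g
n(r, p) = 3
J(l, N) = 0 (J(l, N) = 0*3 = 0)
x(-14, -22) + J(y, Z(1))*A(11) = (⅓)*(-22) + 0*(-8*11) = -22/3 + 0*(-88) = -22/3 + 0 = -22/3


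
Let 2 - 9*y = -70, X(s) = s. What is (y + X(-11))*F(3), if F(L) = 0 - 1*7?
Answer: 21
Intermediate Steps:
F(L) = -7 (F(L) = 0 - 7 = -7)
y = 8 (y = 2/9 - ⅑*(-70) = 2/9 + 70/9 = 8)
(y + X(-11))*F(3) = (8 - 11)*(-7) = -3*(-7) = 21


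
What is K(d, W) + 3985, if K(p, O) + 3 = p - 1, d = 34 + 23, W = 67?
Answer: 4038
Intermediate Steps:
d = 57
K(p, O) = -4 + p (K(p, O) = -3 + (p - 1) = -3 + (-1 + p) = -4 + p)
K(d, W) + 3985 = (-4 + 57) + 3985 = 53 + 3985 = 4038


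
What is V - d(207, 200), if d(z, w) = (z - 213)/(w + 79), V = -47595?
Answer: -4426333/93 ≈ -47595.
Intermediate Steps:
d(z, w) = (-213 + z)/(79 + w)
V - d(207, 200) = -47595 - (-213 + 207)/(79 + 200) = -47595 - (-6)/279 = -47595 - 1*(-2/93) = -47595 + 2/93 = -4426333/93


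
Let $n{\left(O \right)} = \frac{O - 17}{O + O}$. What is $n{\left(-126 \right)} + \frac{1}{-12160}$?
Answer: $\frac{434657}{766080} \approx 0.56738$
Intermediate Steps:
$n{\left(O \right)} = \frac{-17 + O}{2 O}$
$n{\left(-126 \right)} + \frac{1}{-12160} = \frac{-17 - 126}{2 \left(-126\right)} + \frac{1}{-12160} = \frac{1}{2} \left(- \frac{1}{126}\right) \left(-143\right) - \frac{1}{12160} = \frac{143}{252} - \frac{1}{12160} = \frac{434657}{766080}$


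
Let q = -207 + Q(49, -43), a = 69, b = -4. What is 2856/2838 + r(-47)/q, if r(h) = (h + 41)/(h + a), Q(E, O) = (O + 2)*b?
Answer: 479/473 ≈ 1.0127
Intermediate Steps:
Q(E, O) = -8 - 4*O (Q(E, O) = (O + 2)*(-4) = (2 + O)*(-4) = -8 - 4*O)
r(h) = (41 + h)/(69 + h) (r(h) = (h + 41)/(h + 69) = (41 + h)/(69 + h))
q = -43 (q = -207 + (-8 - 4*(-43)) = -207 + (-8 + 172) = -207 + 164 = -43)
2856/2838 + r(-47)/q = 2856/2838 + ((41 - 47)/(69 - 47))/(-43) = 2856*(1/2838) + (-6/22)*(-1/43) = 476/473 + ((1/22)*(-6))*(-1/43) = 476/473 - 3/11*(-1/43) = 476/473 + 3/473 = 479/473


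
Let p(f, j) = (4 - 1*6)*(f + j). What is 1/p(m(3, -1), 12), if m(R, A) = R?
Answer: -1/30 ≈ -0.033333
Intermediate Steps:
p(f, j) = -2*f - 2*j (p(f, j) = (4 - 6)*(f + j) = -2*(f + j) = -2*f - 2*j)
1/p(m(3, -1), 12) = 1/(-2*3 - 2*12) = 1/(-6 - 24) = 1/(-30) = -1/30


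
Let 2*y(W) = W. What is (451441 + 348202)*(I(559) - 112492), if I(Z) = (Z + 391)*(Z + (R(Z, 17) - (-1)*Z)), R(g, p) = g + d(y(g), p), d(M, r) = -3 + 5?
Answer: 1185517126794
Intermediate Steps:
y(W) = W/2
d(M, r) = 2
R(g, p) = 2 + g (R(g, p) = g + 2 = 2 + g)
I(Z) = (2 + 3*Z)*(391 + Z) (I(Z) = (Z + 391)*(Z + ((2 + Z) - (-1)*Z)) = (391 + Z)*(Z + ((2 + Z) + Z)) = (391 + Z)*(Z + (2 + 2*Z)) = (391 + Z)*(2 + 3*Z) = (2 + 3*Z)*(391 + Z))
(451441 + 348202)*(I(559) - 112492) = (451441 + 348202)*((782 + 3*559² + 1175*559) - 112492) = 799643*((782 + 3*312481 + 656825) - 112492) = 799643*((782 + 937443 + 656825) - 112492) = 799643*(1595050 - 112492) = 799643*1482558 = 1185517126794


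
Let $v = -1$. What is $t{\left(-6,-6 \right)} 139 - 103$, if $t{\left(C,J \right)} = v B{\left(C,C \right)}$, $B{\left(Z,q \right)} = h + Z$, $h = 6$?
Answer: $-103$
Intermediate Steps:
$B{\left(Z,q \right)} = 6 + Z$
$t{\left(C,J \right)} = -6 - C$ ($t{\left(C,J \right)} = - (6 + C) = -6 - C$)
$t{\left(-6,-6 \right)} 139 - 103 = \left(-6 - -6\right) 139 - 103 = \left(-6 + 6\right) 139 - 103 = 0 \cdot 139 - 103 = 0 - 103 = -103$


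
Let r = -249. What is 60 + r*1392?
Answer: -346548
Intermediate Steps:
60 + r*1392 = 60 - 249*1392 = 60 - 346608 = -346548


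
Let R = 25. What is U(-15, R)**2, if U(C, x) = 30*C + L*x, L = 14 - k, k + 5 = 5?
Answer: 10000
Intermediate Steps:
k = 0 (k = -5 + 5 = 0)
L = 14 (L = 14 - 1*0 = 14 + 0 = 14)
U(C, x) = 14*x + 30*C (U(C, x) = 30*C + 14*x = 14*x + 30*C)
U(-15, R)**2 = (14*25 + 30*(-15))**2 = (350 - 450)**2 = (-100)**2 = 10000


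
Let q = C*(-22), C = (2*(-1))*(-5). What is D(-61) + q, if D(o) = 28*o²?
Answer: 103968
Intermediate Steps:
C = 10 (C = -2*(-5) = 10)
q = -220 (q = 10*(-22) = -220)
D(-61) + q = 28*(-61)² - 220 = 28*3721 - 220 = 104188 - 220 = 103968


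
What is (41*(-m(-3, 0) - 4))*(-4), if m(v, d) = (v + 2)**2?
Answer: 820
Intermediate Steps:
m(v, d) = (2 + v)**2
(41*(-m(-3, 0) - 4))*(-4) = (41*(-(2 - 3)**2 - 4))*(-4) = (41*(-1*(-1)**2 - 4))*(-4) = (41*(-1*1 - 4))*(-4) = (41*(-1 - 4))*(-4) = (41*(-5))*(-4) = -205*(-4) = 820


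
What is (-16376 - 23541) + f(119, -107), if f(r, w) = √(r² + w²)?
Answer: -39917 + √25610 ≈ -39757.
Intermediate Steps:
(-16376 - 23541) + f(119, -107) = (-16376 - 23541) + √(119² + (-107)²) = -39917 + √(14161 + 11449) = -39917 + √25610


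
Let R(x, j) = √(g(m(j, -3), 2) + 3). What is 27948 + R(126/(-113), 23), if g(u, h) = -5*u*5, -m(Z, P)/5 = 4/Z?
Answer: 27948 + √13087/23 ≈ 27953.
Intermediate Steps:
m(Z, P) = -20/Z
g(u, h) = -25*u
R(x, j) = √(3 + 500/j) (R(x, j) = √(-(-500)/j + 3) = √(500/j + 3) = √(3 + 500/j))
27948 + R(126/(-113), 23) = 27948 + √(3 + 500/23) = 27948 + √(569/23) = 27948 + √13087/23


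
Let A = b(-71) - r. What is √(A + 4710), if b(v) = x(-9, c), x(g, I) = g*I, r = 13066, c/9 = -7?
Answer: I*√7789 ≈ 88.255*I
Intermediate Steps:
c = -63 (c = 9*(-7) = -63)
x(g, I) = I*g
b(v) = 567 (b(v) = -63*(-9) = 567)
A = -12499 (A = 567 - 1*13066 = 567 - 13066 = -12499)
√(A + 4710) = √(-12499 + 4710) = √(-7789) = I*√7789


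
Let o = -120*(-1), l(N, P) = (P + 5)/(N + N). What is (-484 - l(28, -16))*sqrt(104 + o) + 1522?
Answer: 1522 - 27093*sqrt(14)/14 ≈ -5718.9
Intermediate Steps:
l(N, P) = (5 + P)/(2*N) (l(N, P) = (5 + P)/((2*N)) = (5 + P)*(1/(2*N)) = (5 + P)/(2*N))
o = 120
(-484 - l(28, -16))*sqrt(104 + o) + 1522 = (-484 - (5 - 16)/(2*28))*sqrt(104 + 120) + 1522 = (-484 - (-11)/(2*28))*sqrt(224) + 1522 = (-484 - 1*(-11/56))*(4*sqrt(14)) + 1522 = (-484 + 11/56)*(4*sqrt(14)) + 1522 = -27093*sqrt(14)/14 + 1522 = 1522 - 27093*sqrt(14)/14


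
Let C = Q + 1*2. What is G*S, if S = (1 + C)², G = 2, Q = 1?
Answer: 32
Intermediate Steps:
C = 3 (C = 1 + 1*2 = 1 + 2 = 3)
S = 16 (S = (1 + 3)² = 4² = 16)
G*S = 2*16 = 32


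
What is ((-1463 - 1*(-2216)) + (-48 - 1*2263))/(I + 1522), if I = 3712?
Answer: -779/2617 ≈ -0.29767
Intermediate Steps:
((-1463 - 1*(-2216)) + (-48 - 1*2263))/(I + 1522) = ((-1463 - 1*(-2216)) + (-48 - 1*2263))/(3712 + 1522) = ((-1463 + 2216) + (-48 - 2263))/5234 = (753 - 2311)*(1/5234) = -1558*1/5234 = -779/2617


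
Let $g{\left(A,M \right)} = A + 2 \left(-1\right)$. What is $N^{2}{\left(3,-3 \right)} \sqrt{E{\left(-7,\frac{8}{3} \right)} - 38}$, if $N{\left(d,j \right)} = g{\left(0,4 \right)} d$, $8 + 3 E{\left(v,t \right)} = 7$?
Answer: $12 i \sqrt{345} \approx 222.89 i$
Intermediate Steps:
$g{\left(A,M \right)} = -2 + A$ ($g{\left(A,M \right)} = A - 2 = -2 + A$)
$E{\left(v,t \right)} = - \frac{1}{3}$ ($E{\left(v,t \right)} = - \frac{8}{3} + \frac{1}{3} \cdot 7 = - \frac{8}{3} + \frac{7}{3} = - \frac{1}{3}$)
$N{\left(d,j \right)} = - 2 d$ ($N{\left(d,j \right)} = \left(-2 + 0\right) d = - 2 d$)
$N^{2}{\left(3,-3 \right)} \sqrt{E{\left(-7,\frac{8}{3} \right)} - 38} = \left(\left(-2\right) 3\right)^{2} \sqrt{- \frac{1}{3} - 38} = \left(-6\right)^{2} \sqrt{- \frac{115}{3}} = 36 \frac{i \sqrt{345}}{3} = 12 i \sqrt{345}$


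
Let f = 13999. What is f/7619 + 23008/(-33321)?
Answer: 291162727/253872699 ≈ 1.1469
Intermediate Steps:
f/7619 + 23008/(-33321) = 13999/7619 + 23008/(-33321) = 13999*(1/7619) + 23008*(-1/33321) = 13999/7619 - 23008/33321 = 291162727/253872699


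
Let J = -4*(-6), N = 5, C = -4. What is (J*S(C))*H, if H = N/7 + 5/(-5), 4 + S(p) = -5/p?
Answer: 132/7 ≈ 18.857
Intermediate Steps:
S(p) = -4 - 5/p
J = 24
H = -2/7 (H = 5/7 + 5/(-5) = 5*(⅐) + 5*(-⅕) = 5/7 - 1 = -2/7 ≈ -0.28571)
(J*S(C))*H = (24*(-4 - 5/(-4)))*(-2/7) = (24*(-4 - 5*(-¼)))*(-2/7) = (24*(-4 + 5/4))*(-2/7) = (24*(-11/4))*(-2/7) = -66*(-2/7) = 132/7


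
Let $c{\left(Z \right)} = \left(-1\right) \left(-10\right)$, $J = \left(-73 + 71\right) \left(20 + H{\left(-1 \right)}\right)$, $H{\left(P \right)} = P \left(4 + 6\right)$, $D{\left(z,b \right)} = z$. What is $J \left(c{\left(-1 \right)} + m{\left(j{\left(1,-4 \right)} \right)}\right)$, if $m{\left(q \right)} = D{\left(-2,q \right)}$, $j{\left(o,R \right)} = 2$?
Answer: $-160$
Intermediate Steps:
$H{\left(P \right)} = 10 P$ ($H{\left(P \right)} = P 10 = 10 P$)
$m{\left(q \right)} = -2$
$J = -20$ ($J = \left(-73 + 71\right) \left(20 + 10 \left(-1\right)\right) = - 2 \left(20 - 10\right) = \left(-2\right) 10 = -20$)
$c{\left(Z \right)} = 10$
$J \left(c{\left(-1 \right)} + m{\left(j{\left(1,-4 \right)} \right)}\right) = - 20 \left(10 - 2\right) = \left(-20\right) 8 = -160$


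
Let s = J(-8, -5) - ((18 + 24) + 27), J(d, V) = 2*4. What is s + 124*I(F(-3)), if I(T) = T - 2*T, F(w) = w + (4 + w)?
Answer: 187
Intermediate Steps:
J(d, V) = 8
F(w) = 4 + 2*w
s = -61 (s = 8 - ((18 + 24) + 27) = 8 - (42 + 27) = 8 - 1*69 = 8 - 69 = -61)
I(T) = -T
s + 124*I(F(-3)) = -61 + 124*(-(4 + 2*(-3))) = -61 + 124*(-(4 - 6)) = -61 + 124*(-1*(-2)) = -61 + 124*2 = -61 + 248 = 187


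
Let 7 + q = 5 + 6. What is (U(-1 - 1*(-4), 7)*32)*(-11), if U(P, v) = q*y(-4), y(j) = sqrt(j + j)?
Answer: -2816*I*sqrt(2) ≈ -3982.4*I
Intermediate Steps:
q = 4 (q = -7 + (5 + 6) = -7 + 11 = 4)
y(j) = sqrt(2)*sqrt(j) (y(j) = sqrt(2*j) = sqrt(2)*sqrt(j))
U(P, v) = 8*I*sqrt(2) (U(P, v) = 4*(sqrt(2)*sqrt(-4)) = 4*(sqrt(2)*(2*I)) = 4*(2*I*sqrt(2)) = 8*I*sqrt(2))
(U(-1 - 1*(-4), 7)*32)*(-11) = ((8*I*sqrt(2))*32)*(-11) = (256*I*sqrt(2))*(-11) = -2816*I*sqrt(2)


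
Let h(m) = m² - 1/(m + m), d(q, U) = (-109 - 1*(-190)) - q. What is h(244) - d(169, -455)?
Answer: 29096511/488 ≈ 59624.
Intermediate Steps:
d(q, U) = 81 - q (d(q, U) = (-109 + 190) - q = 81 - q)
h(m) = m² - 1/(2*m)
h(244) - d(169, -455) = (-½ + 244³)/244 - (81 - 1*169) = (-½ + 14526784)/244 - (81 - 169) = (1/244)*(29053567/2) - 1*(-88) = 29053567/488 + 88 = 29096511/488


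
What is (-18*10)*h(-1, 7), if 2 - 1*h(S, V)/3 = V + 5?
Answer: 5400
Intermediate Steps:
h(S, V) = -9 - 3*V (h(S, V) = 6 - 3*(V + 5) = 6 - 3*(5 + V) = 6 + (-15 - 3*V) = -9 - 3*V)
(-18*10)*h(-1, 7) = (-18*10)*(-9 - 3*7) = -180*(-9 - 21) = -180*(-30) = 5400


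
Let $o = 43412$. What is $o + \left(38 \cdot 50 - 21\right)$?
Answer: $45291$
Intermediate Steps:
$o + \left(38 \cdot 50 - 21\right) = 43412 + \left(38 \cdot 50 - 21\right) = 43412 + \left(1900 - 21\right) = 43412 + 1879 = 45291$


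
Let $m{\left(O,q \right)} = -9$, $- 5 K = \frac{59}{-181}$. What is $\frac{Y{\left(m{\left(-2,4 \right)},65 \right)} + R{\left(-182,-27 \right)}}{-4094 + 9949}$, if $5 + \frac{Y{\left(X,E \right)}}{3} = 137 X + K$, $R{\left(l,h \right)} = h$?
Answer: $- \frac{3385428}{5298775} \approx -0.63891$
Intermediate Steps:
$K = \frac{59}{905}$ ($K = - \frac{59 \frac{1}{-181}}{5} = - \frac{59 \left(- \frac{1}{181}\right)}{5} = \left(- \frac{1}{5}\right) \left(- \frac{59}{181}\right) = \frac{59}{905} \approx 0.065193$)
$Y{\left(X,E \right)} = - \frac{13398}{905} + 411 X$ ($Y{\left(X,E \right)} = -15 + 3 \left(137 X + \frac{59}{905}\right) = -15 + 3 \left(\frac{59}{905} + 137 X\right) = -15 + \left(\frac{177}{905} + 411 X\right) = - \frac{13398}{905} + 411 X$)
$\frac{Y{\left(m{\left(-2,4 \right)},65 \right)} + R{\left(-182,-27 \right)}}{-4094 + 9949} = \frac{\left(- \frac{13398}{905} + 411 \left(-9\right)\right) - 27}{-4094 + 9949} = \frac{\left(- \frac{13398}{905} - 3699\right) - 27}{5855} = \left(- \frac{3360993}{905} - 27\right) \frac{1}{5855} = \left(- \frac{3385428}{905}\right) \frac{1}{5855} = - \frac{3385428}{5298775}$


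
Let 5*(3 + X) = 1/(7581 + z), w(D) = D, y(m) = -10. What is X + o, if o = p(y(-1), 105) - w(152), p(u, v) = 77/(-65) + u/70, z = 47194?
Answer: -556584412/3560375 ≈ -156.33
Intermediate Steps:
p(u, v) = -77/65 + u/70 (p(u, v) = 77*(-1/65) + u*(1/70) = -77/65 + u/70)
X = -821624/273875 (X = -3 + 1/(5*(7581 + 47194)) = -3 + (⅕)/54775 = -3 + (⅕)*(1/54775) = -3 + 1/273875 = -821624/273875 ≈ -3.0000)
o = -69764/455 (o = (-77/65 + (1/70)*(-10)) - 1*152 = (-77/65 - ⅐) - 152 = -604/455 - 152 = -69764/455 ≈ -153.33)
X + o = -821624/273875 - 69764/455 = -556584412/3560375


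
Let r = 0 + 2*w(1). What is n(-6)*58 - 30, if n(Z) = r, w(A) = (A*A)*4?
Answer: 434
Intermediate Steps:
w(A) = 4*A**2 (w(A) = A**2*4 = 4*A**2)
r = 8 (r = 0 + 2*(4*1**2) = 0 + 2*(4*1) = 0 + 2*4 = 0 + 8 = 8)
n(Z) = 8
n(-6)*58 - 30 = 8*58 - 30 = 464 - 30 = 434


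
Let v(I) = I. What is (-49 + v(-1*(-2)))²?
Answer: 2209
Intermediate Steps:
(-49 + v(-1*(-2)))² = (-49 - 1*(-2))² = (-49 + 2)² = (-47)² = 2209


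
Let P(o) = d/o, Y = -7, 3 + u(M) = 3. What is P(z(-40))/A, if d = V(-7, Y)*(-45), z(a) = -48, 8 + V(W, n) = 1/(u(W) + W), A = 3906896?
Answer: -855/437572352 ≈ -1.9540e-6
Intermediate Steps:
u(M) = 0 (u(M) = -3 + 3 = 0)
V(W, n) = -8 + 1/W (V(W, n) = -8 + 1/(0 + W) = -8 + 1/W)
d = 2565/7 (d = (-8 + 1/(-7))*(-45) = (-8 - 1/7)*(-45) = -57/7*(-45) = 2565/7 ≈ 366.43)
P(o) = 2565/(7*o)
P(z(-40))/A = ((2565/7)/(-48))/3906896 = ((2565/7)*(-1/48))*(1/3906896) = -855/112*1/3906896 = -855/437572352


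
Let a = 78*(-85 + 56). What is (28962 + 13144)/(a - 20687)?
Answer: -42106/22949 ≈ -1.8348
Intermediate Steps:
a = -2262 (a = 78*(-29) = -2262)
(28962 + 13144)/(a - 20687) = (28962 + 13144)/(-2262 - 20687) = 42106/(-22949) = 42106*(-1/22949) = -42106/22949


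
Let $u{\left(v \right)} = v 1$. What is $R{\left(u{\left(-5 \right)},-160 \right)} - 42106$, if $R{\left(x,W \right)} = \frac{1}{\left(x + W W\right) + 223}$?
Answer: $- \frac{1087092707}{25818} \approx -42106.0$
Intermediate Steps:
$u{\left(v \right)} = v$
$R{\left(x,W \right)} = \frac{1}{223 + x + W^{2}}$ ($R{\left(x,W \right)} = \frac{1}{\left(x + W^{2}\right) + 223} = \frac{1}{223 + x + W^{2}}$)
$R{\left(u{\left(-5 \right)},-160 \right)} - 42106 = \frac{1}{223 - 5 + \left(-160\right)^{2}} - 42106 = \frac{1}{223 - 5 + 25600} - 42106 = \frac{1}{25818} - 42106 = - \frac{1087092707}{25818}$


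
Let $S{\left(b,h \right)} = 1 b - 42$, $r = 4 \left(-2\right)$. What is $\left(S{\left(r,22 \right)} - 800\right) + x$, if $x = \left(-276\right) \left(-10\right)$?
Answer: $1910$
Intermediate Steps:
$r = -8$
$x = 2760$
$S{\left(b,h \right)} = -42 + b$ ($S{\left(b,h \right)} = b - 42 = -42 + b$)
$\left(S{\left(r,22 \right)} - 800\right) + x = \left(\left(-42 - 8\right) - 800\right) + 2760 = \left(-50 - 800\right) + 2760 = -850 + 2760 = 1910$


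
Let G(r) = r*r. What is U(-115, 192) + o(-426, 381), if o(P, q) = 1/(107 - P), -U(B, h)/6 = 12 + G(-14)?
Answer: -665183/533 ≈ -1248.0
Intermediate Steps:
G(r) = r²
U(B, h) = -1248 (U(B, h) = -6*(12 + (-14)²) = -6*(12 + 196) = -6*208 = -1248)
U(-115, 192) + o(-426, 381) = -1248 - 1/(-107 - 426) = -1248 - 1/(-533) = -1248 - 1*(-1/533) = -1248 + 1/533 = -665183/533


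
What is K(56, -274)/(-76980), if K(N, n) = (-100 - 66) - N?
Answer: 37/12830 ≈ 0.0028839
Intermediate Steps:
K(N, n) = -166 - N
K(56, -274)/(-76980) = (-166 - 1*56)/(-76980) = (-166 - 56)*(-1/76980) = -222*(-1/76980) = 37/12830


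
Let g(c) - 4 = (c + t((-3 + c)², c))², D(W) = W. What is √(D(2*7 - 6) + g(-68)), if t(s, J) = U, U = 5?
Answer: √3981 ≈ 63.095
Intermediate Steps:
t(s, J) = 5
g(c) = 4 + (5 + c)² (g(c) = 4 + (c + 5)² = 4 + (5 + c)²)
√(D(2*7 - 6) + g(-68)) = √((2*7 - 6) + (4 + (5 - 68)²)) = √((14 - 6) + (4 + (-63)²)) = √(8 + (4 + 3969)) = √(8 + 3973) = √3981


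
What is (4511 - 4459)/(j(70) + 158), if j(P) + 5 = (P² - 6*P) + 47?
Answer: 1/90 ≈ 0.011111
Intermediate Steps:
j(P) = 42 + P² - 6*P (j(P) = -5 + ((P² - 6*P) + 47) = -5 + (47 + P² - 6*P) = 42 + P² - 6*P)
(4511 - 4459)/(j(70) + 158) = (4511 - 4459)/((42 + 70² - 6*70) + 158) = 52/((42 + 4900 - 420) + 158) = 52/(4522 + 158) = 52/4680 = 52*(1/4680) = 1/90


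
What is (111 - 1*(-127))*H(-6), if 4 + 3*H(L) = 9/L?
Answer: -1309/3 ≈ -436.33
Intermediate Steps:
H(L) = -4/3 + 3/L (H(L) = -4/3 + (9/L)/3 = -4/3 + 3/L)
(111 - 1*(-127))*H(-6) = (111 - 1*(-127))*(-4/3 + 3/(-6)) = (111 + 127)*(-4/3 + 3*(-⅙)) = 238*(-4/3 - ½) = 238*(-11/6) = -1309/3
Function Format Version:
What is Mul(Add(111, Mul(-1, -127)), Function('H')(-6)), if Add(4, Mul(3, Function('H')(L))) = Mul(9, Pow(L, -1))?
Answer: Rational(-1309, 3) ≈ -436.33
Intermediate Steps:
Function('H')(L) = Add(Rational(-4, 3), Mul(3, Pow(L, -1))) (Function('H')(L) = Add(Rational(-4, 3), Mul(Rational(1, 3), Mul(9, Pow(L, -1)))) = Add(Rational(-4, 3), Mul(3, Pow(L, -1))))
Mul(Add(111, Mul(-1, -127)), Function('H')(-6)) = Mul(Add(111, Mul(-1, -127)), Add(Rational(-4, 3), Mul(3, Pow(-6, -1)))) = Mul(Add(111, 127), Add(Rational(-4, 3), Mul(3, Rational(-1, 6)))) = Mul(238, Add(Rational(-4, 3), Rational(-1, 2))) = Mul(238, Rational(-11, 6)) = Rational(-1309, 3)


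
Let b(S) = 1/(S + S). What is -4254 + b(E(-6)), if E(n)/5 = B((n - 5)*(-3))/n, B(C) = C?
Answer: -233971/55 ≈ -4254.0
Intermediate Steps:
E(n) = 5*(15 - 3*n)/n (E(n) = 5*(((n - 5)*(-3))/n) = 5*(((-5 + n)*(-3))/n) = 5*((15 - 3*n)/n) = 5*(15 - 3*n)/n)
b(S) = 1/(2*S)
-4254 + b(E(-6)) = -4254 + 1/(2*(-15 + 75/(-6))) = -4254 + 1/(2*(-15 + 75*(-⅙))) = -4254 + 1/(2*(-15 - 25/2)) = -4254 + 1/(2*(-55/2)) = -4254 + (½)*(-2/55) = -4254 - 1/55 = -233971/55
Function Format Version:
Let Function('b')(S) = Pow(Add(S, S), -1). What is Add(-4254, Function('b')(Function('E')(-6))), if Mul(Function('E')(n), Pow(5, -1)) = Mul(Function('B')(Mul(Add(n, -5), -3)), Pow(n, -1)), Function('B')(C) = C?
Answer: Rational(-233971, 55) ≈ -4254.0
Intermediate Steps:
Function('E')(n) = Mul(5, Pow(n, -1), Add(15, Mul(-3, n))) (Function('E')(n) = Mul(5, Mul(Mul(Add(n, -5), -3), Pow(n, -1))) = Mul(5, Mul(Mul(Add(-5, n), -3), Pow(n, -1))) = Mul(5, Mul(Add(15, Mul(-3, n)), Pow(n, -1))) = Mul(5, Mul(Pow(n, -1), Add(15, Mul(-3, n)))) = Mul(5, Pow(n, -1), Add(15, Mul(-3, n))))
Function('b')(S) = Mul(Rational(1, 2), Pow(S, -1)) (Function('b')(S) = Pow(Mul(2, S), -1) = Mul(Rational(1, 2), Pow(S, -1)))
Add(-4254, Function('b')(Function('E')(-6))) = Add(-4254, Mul(Rational(1, 2), Pow(Add(-15, Mul(75, Pow(-6, -1))), -1))) = Add(-4254, Mul(Rational(1, 2), Pow(Add(-15, Mul(75, Rational(-1, 6))), -1))) = Add(-4254, Mul(Rational(1, 2), Pow(Add(-15, Rational(-25, 2)), -1))) = Add(-4254, Mul(Rational(1, 2), Pow(Rational(-55, 2), -1))) = Add(-4254, Mul(Rational(1, 2), Rational(-2, 55))) = Add(-4254, Rational(-1, 55)) = Rational(-233971, 55)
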